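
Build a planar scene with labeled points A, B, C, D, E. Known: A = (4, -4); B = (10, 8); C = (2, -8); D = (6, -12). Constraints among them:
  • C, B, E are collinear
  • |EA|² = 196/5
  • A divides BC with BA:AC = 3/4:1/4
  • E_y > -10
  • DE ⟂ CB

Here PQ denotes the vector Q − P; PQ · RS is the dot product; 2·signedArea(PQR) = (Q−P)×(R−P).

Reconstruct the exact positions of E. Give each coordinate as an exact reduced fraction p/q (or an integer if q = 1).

E = (6/5, -48/5)

1. E_x = 6/5  [C, B, E are collinear ∩ DE ⟂ CB]
2. E_y = -48/5  [C, B, E are collinear ∩ DE ⟂ CB]
   → E = (6/5, -48/5)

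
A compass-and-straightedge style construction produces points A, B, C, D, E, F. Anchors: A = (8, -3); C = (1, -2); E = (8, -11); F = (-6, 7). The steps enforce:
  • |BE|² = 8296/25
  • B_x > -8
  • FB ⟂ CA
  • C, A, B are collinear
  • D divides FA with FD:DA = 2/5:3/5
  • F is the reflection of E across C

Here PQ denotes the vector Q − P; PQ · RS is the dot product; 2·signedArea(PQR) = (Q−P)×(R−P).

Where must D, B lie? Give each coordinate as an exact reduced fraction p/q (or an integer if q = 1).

1. D_x = -2/5  [D divides FA with FD:DA = 2/5:3/5]
2. D_y = 3  [D divides FA with FD:DA = 2/5:3/5]
   → D = (-2/5, 3)
3. B_x = -178/25  [C, A, B are collinear ∩ FB ⟂ CA]
4. B_y = -21/25  [C, A, B are collinear ∩ FB ⟂ CA]
   → B = (-178/25, -21/25)

B = (-178/25, -21/25)
D = (-2/5, 3)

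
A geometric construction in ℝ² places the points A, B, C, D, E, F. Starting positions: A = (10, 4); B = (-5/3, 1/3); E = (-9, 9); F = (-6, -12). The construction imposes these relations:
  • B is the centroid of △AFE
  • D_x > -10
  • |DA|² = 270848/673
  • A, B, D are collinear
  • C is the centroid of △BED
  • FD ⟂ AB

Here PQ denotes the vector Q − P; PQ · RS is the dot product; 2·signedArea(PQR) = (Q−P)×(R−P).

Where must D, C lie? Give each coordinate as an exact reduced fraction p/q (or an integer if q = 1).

C = (-39986/6057, 14776/6057)
D = (-6150/673, -1356/673)

1. D_x = -6150/673  [A, B, D are collinear ∩ FD ⟂ AB]
2. D_y = -1356/673  [A, B, D are collinear ∩ FD ⟂ AB]
   → D = (-6150/673, -1356/673)
3. C_x = -39986/6057  [C is the centroid of △BED]
4. C_y = 14776/6057  [C is the centroid of △BED]
   → C = (-39986/6057, 14776/6057)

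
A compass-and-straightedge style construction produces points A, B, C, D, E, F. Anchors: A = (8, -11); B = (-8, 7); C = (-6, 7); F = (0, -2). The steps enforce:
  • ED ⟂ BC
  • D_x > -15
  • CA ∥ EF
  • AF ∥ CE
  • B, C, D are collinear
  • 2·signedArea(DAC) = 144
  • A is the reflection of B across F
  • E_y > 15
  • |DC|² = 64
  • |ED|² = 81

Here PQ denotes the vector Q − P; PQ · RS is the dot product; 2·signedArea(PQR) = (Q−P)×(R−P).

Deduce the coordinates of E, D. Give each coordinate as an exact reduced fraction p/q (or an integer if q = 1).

D = (-14, 7)
E = (-14, 16)

1. E_x = -14  [CA ∥ EF ∩ AF ∥ CE]
2. E_y = 16  [CA ∥ EF ∩ AF ∥ CE]
   → E = (-14, 16)
3. D_x = -14  [B, C, D are collinear ∩ ED ⟂ BC]
4. D_y = 7  [B, C, D are collinear ∩ ED ⟂ BC]
   → D = (-14, 7)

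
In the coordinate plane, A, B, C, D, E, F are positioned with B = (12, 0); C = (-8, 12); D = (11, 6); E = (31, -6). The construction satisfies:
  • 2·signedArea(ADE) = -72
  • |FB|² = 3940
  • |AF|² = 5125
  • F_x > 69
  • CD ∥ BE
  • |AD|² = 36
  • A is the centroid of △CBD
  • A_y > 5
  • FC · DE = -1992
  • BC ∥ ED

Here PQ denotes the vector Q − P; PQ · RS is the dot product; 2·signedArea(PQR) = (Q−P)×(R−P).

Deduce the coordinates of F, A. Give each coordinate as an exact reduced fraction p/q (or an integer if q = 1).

1. F_x = 70  [line -20·x + 12·y + 1688 = 0 ∩ |FB|² = 3940]
2. F_y = -24  [line -20·x + 12·y + 1688 = 0 ∩ |FB|² = 3940]
   → F = (70, -24)
3. A_x = 5  [A is the centroid of △CBD]
4. A_y = 6  [A is the centroid of △CBD]
   → A = (5, 6)

A = (5, 6)
F = (70, -24)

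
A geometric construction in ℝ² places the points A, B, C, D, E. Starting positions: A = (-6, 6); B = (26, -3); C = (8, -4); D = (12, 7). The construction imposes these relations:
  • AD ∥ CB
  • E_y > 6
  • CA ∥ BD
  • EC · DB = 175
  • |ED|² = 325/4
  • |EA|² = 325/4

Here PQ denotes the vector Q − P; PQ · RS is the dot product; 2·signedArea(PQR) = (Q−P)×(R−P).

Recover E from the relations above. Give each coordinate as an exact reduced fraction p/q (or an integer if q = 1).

E = (3, 13/2)

1. E_x = 3  [line -14·x + 10·y + -23 = 0 ∩ |EA|² = 325/4]
2. E_y = 13/2  [line -14·x + 10·y + -23 = 0 ∩ |EA|² = 325/4]
   → E = (3, 13/2)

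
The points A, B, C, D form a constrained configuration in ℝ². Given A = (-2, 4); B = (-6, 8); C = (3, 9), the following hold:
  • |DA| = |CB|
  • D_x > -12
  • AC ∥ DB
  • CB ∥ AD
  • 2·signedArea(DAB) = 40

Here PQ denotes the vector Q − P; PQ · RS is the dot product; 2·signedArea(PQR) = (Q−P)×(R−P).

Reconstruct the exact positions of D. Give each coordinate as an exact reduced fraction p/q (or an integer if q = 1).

1. D_x = -11  [AC ∥ DB ∩ CB ∥ AD]
2. D_y = 3  [AC ∥ DB ∩ CB ∥ AD]
   → D = (-11, 3)

D = (-11, 3)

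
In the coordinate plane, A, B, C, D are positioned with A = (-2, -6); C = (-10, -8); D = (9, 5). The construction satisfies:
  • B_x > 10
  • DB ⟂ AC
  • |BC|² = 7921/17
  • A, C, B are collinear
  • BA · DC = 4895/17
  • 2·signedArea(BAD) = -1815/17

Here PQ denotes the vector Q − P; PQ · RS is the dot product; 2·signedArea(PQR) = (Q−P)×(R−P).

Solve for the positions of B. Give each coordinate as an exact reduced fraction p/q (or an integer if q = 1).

1. B_x = 186/17  [A, C, B are collinear ∩ DB ⟂ AC]
2. B_y = -47/17  [A, C, B are collinear ∩ DB ⟂ AC]
   → B = (186/17, -47/17)

B = (186/17, -47/17)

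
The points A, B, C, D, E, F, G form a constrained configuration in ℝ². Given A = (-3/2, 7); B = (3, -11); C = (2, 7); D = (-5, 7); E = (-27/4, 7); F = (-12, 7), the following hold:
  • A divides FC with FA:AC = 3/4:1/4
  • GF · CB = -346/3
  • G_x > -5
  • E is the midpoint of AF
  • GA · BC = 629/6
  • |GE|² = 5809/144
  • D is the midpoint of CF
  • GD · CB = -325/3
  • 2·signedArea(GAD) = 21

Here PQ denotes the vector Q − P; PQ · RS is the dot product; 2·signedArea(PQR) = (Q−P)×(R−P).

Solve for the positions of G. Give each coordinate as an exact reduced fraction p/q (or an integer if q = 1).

G = (-14/3, 1)

1. G_x = -14/3  [2·signedArea(GAD) = 21 ∩ GF · CB = -346/3]
2. G_y = 1  [2·signedArea(GAD) = 21 ∩ GF · CB = -346/3]
   → G = (-14/3, 1)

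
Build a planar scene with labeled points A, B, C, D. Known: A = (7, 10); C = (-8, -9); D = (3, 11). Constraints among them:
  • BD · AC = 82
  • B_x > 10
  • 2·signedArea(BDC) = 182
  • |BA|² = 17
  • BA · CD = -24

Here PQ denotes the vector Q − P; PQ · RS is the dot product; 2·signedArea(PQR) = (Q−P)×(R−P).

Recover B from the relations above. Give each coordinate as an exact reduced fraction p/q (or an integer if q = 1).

B = (11, 9)

1. B_x = 11  [BA · CD = -24 ∩ 2·signedArea(BDC) = 182]
2. B_y = 9  [BA · CD = -24 ∩ 2·signedArea(BDC) = 182]
   → B = (11, 9)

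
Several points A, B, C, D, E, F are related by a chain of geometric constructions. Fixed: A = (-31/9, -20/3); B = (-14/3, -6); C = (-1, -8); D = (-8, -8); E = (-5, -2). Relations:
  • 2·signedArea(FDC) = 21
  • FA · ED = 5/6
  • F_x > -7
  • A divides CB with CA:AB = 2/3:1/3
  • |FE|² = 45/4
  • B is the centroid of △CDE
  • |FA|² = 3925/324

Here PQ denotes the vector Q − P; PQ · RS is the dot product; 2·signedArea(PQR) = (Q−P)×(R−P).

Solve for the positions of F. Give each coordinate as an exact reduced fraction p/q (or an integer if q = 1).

F = (-13/2, -5)

1. F_x = -13/2  [2·signedArea(FDC) = 21 ∩ FA · ED = 5/6]
2. F_y = -5  [2·signedArea(FDC) = 21 ∩ FA · ED = 5/6]
   → F = (-13/2, -5)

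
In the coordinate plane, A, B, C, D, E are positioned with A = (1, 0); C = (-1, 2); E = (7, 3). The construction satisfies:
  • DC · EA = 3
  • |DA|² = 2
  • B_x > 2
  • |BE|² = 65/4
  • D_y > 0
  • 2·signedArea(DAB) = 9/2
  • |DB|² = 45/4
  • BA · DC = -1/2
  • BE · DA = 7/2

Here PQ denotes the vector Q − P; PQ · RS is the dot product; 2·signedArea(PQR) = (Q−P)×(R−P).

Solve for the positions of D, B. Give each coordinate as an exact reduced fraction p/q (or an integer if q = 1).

B = (3, 5/2)
D = (0, 1)

1. D_x = 0  [line 6·x + 3·y + -3 = 0 ∩ |DA|² = 2]
2. D_y = 1  [line 6·x + 3·y + -3 = 0 ∩ |DA|² = 2]
   → D = (0, 1)
3. B_x = 3  [2·signedArea(DAB) = 9/2 ∩ BA · DC = -1/2]
4. B_y = 5/2  [2·signedArea(DAB) = 9/2 ∩ BA · DC = -1/2]
   → B = (3, 5/2)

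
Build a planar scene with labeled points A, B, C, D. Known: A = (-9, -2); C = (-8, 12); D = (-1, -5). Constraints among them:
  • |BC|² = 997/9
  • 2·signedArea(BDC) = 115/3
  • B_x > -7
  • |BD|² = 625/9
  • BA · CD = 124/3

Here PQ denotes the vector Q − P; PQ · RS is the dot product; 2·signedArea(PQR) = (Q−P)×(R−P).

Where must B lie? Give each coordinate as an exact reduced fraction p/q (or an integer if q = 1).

B = (-6, 5/3)

1. B_x = -6  [2·signedArea(BDC) = 115/3 ∩ BA · CD = 124/3]
2. B_y = 5/3  [2·signedArea(BDC) = 115/3 ∩ BA · CD = 124/3]
   → B = (-6, 5/3)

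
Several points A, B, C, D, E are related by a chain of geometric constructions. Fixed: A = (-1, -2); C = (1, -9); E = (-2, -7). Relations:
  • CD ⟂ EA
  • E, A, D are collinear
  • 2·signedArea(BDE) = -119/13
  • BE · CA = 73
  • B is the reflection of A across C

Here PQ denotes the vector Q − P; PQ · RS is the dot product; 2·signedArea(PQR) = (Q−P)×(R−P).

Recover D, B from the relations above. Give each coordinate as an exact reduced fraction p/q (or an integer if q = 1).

1. D_x = -59/26  [E, A, D are collinear ∩ CD ⟂ EA]
2. D_y = -217/26  [E, A, D are collinear ∩ CD ⟂ EA]
   → D = (-59/26, -217/26)
3. B_x = 3  [B is the reflection of A across C]
4. B_y = -16  [B is the reflection of A across C]
   → B = (3, -16)

B = (3, -16)
D = (-59/26, -217/26)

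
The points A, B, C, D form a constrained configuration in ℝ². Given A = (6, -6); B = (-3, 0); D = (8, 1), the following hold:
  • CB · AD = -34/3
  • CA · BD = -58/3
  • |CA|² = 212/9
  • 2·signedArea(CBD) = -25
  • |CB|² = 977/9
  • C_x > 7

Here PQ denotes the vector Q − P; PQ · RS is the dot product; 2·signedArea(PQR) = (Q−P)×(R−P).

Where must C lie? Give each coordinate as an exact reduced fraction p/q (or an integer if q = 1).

C = (22/3, -4/3)

1. C_x = 22/3  [CB · AD = -34/3 ∩ CA · BD = -58/3]
2. C_y = -4/3  [CB · AD = -34/3 ∩ CA · BD = -58/3]
   → C = (22/3, -4/3)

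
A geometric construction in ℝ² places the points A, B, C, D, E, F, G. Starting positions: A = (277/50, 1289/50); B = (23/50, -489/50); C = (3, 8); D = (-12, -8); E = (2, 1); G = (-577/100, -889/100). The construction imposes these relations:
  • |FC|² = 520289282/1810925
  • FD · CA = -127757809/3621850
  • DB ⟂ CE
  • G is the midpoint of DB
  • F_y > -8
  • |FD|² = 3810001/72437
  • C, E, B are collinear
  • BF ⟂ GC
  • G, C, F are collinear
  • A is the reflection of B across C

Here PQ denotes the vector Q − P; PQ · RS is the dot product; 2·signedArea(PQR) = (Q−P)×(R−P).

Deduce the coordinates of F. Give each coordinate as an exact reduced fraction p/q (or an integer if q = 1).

1. F_x = -8712358/1810925  [G, C, F are collinear ∩ BF ⟂ GC]
2. F_y = -12754481/1810925  [G, C, F are collinear ∩ BF ⟂ GC]
   → F = (-8712358/1810925, -12754481/1810925)

F = (-8712358/1810925, -12754481/1810925)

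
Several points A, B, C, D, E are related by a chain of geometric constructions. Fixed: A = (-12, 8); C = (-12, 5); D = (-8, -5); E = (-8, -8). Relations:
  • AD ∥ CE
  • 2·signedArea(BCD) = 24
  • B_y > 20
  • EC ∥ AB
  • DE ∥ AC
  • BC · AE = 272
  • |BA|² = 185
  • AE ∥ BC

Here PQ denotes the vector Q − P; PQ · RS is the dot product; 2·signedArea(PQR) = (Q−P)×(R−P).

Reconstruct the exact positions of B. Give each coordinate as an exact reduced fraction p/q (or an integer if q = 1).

B = (-16, 21)

1. B_x = -16  [AE ∥ BC ∩ EC ∥ AB]
2. B_y = 21  [AE ∥ BC ∩ EC ∥ AB]
   → B = (-16, 21)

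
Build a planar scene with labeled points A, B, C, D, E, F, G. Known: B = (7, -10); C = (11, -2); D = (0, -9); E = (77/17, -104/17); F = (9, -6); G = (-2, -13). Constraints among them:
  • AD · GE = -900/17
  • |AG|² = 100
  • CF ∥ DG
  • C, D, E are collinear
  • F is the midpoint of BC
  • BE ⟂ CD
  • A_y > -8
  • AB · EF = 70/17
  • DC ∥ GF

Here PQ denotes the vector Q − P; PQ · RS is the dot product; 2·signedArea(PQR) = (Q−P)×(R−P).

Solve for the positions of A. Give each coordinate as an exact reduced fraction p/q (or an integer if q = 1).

1. A_x = 6  [AB · EF = 70/17 ∩ AD · GE = -900/17]
2. A_y = -7  [AB · EF = 70/17 ∩ AD · GE = -900/17]
   → A = (6, -7)

A = (6, -7)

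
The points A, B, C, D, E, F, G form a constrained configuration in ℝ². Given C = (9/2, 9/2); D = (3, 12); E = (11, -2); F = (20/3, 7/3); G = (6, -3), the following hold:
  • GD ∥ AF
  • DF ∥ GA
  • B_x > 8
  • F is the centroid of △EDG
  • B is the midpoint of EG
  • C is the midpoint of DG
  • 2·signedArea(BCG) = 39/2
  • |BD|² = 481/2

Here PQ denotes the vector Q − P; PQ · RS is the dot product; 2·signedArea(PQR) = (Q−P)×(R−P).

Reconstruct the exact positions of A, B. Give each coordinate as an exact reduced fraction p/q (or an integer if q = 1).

1. A_x = 29/3  [GD ∥ AF ∩ DF ∥ GA]
2. A_y = -38/3  [GD ∥ AF ∩ DF ∥ GA]
   → A = (29/3, -38/3)
3. B_x = 17/2  [B is the midpoint of EG]
4. B_y = -5/2  [B is the midpoint of EG]
   → B = (17/2, -5/2)

A = (29/3, -38/3)
B = (17/2, -5/2)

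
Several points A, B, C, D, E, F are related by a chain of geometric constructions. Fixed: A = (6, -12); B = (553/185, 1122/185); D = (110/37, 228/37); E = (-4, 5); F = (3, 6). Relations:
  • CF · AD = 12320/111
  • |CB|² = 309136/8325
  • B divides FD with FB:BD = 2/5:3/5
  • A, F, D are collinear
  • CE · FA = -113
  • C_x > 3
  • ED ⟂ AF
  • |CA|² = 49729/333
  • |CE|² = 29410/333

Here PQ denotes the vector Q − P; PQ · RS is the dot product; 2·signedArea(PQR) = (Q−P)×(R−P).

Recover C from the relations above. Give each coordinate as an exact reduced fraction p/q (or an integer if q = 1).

C = (443/111, 2/37)

1. C_x = 443/111  [line -3·x + 18·y + 11 = 0 ∩ |CB|² = 309136/8325]
2. C_y = 2/37  [line -3·x + 18·y + 11 = 0 ∩ |CB|² = 309136/8325]
   → C = (443/111, 2/37)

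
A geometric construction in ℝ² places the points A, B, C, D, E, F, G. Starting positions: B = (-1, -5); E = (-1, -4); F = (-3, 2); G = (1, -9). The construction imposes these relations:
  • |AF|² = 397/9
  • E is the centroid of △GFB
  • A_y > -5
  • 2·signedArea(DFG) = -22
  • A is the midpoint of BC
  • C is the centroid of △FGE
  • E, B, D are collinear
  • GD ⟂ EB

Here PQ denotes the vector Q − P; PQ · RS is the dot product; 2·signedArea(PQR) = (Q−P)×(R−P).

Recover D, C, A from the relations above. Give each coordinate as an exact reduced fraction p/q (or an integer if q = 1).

A = (-1, -13/3)
C = (-1, -11/3)
D = (-1, -9)

1. D_x = -1  [E, B, D are collinear ∩ GD ⟂ EB]
2. D_y = -9  [E, B, D are collinear ∩ GD ⟂ EB]
   → D = (-1, -9)
3. C_x = -1  [C is the centroid of △FGE]
4. C_y = -11/3  [C is the centroid of △FGE]
   → C = (-1, -11/3)
5. A_x = -1  [A is the midpoint of BC]
6. A_y = -13/3  [A is the midpoint of BC]
   → A = (-1, -13/3)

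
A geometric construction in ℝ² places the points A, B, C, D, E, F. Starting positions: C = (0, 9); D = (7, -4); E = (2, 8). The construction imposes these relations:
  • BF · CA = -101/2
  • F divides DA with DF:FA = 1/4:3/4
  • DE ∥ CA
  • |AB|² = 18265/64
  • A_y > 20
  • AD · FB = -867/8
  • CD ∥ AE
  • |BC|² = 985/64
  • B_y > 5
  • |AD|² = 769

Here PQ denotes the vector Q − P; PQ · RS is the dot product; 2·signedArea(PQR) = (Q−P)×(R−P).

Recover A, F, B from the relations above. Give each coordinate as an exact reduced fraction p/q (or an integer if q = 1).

1. A_x = -5  [CD ∥ AE ∩ DE ∥ CA]
2. A_y = 21  [CD ∥ AE ∩ DE ∥ CA]
   → A = (-5, 21)
3. F_x = 4  [F divides DA with DF:FA = 1/4:3/4]
4. F_y = 9/4  [F divides DA with DF:FA = 1/4:3/4]
   → F = (4, 9/4)
5. B_x = 2  [BF · CA = -101/2 ∩ AD · FB = -867/8]
6. B_y = 45/8  [BF · CA = -101/2 ∩ AD · FB = -867/8]
   → B = (2, 45/8)

A = (-5, 21)
B = (2, 45/8)
F = (4, 9/4)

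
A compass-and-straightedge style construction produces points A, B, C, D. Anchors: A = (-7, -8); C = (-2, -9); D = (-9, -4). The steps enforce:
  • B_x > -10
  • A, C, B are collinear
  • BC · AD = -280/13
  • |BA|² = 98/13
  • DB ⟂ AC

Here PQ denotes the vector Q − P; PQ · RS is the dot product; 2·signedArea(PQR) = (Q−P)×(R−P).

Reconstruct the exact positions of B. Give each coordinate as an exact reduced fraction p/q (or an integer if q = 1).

B = (-126/13, -97/13)

1. B_x = -126/13  [A, C, B are collinear ∩ DB ⟂ AC]
2. B_y = -97/13  [A, C, B are collinear ∩ DB ⟂ AC]
   → B = (-126/13, -97/13)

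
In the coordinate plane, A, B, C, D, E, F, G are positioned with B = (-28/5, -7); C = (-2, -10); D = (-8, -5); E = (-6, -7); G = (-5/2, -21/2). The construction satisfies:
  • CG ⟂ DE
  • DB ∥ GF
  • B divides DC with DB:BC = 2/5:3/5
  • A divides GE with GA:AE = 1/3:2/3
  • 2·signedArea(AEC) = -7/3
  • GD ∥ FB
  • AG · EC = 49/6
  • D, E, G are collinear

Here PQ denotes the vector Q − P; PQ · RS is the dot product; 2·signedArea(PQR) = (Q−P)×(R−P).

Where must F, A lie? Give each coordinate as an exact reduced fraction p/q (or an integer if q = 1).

1. F_x = -1/10  [GD ∥ FB ∩ DB ∥ GF]
2. F_y = -25/2  [GD ∥ FB ∩ DB ∥ GF]
   → F = (-1/10, -25/2)
3. A_x = -11/3  [A divides GE with GA:AE = 1/3:2/3]
4. A_y = -28/3  [A divides GE with GA:AE = 1/3:2/3]
   → A = (-11/3, -28/3)

A = (-11/3, -28/3)
F = (-1/10, -25/2)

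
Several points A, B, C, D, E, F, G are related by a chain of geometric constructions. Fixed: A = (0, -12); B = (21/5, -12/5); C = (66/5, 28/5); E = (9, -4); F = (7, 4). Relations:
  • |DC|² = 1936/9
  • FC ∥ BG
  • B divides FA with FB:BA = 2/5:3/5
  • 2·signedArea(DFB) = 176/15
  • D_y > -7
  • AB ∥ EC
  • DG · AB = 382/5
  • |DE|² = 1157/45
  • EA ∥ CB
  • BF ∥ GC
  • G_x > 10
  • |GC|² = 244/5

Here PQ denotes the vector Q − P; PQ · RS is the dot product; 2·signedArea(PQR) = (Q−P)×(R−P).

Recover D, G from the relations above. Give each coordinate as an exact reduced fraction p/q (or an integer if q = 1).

1. G_x = 52/5  [BF ∥ GC ∩ FC ∥ BG]
2. G_y = -4/5  [BF ∥ GC ∩ FC ∥ BG]
   → G = (52/5, -4/5)
3. D_x = 22/5  [DG · AB = 382/5 ∩ 2·signedArea(DFB) = 176/15]
4. D_y = -92/15  [DG · AB = 382/5 ∩ 2·signedArea(DFB) = 176/15]
   → D = (22/5, -92/15)

D = (22/5, -92/15)
G = (52/5, -4/5)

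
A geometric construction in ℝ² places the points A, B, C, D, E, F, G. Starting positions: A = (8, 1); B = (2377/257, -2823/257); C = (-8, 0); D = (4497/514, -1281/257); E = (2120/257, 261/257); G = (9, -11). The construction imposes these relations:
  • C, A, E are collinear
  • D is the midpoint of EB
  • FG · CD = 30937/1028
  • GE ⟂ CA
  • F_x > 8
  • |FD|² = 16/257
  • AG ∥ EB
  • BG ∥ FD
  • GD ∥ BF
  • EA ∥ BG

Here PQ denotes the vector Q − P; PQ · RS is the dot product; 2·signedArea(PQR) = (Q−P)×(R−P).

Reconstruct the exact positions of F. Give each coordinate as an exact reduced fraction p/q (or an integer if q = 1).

F = (4625/514, -1277/257)

1. F_x = 4625/514  [BG ∥ FD ∩ GD ∥ BF]
2. F_y = -1277/257  [BG ∥ FD ∩ GD ∥ BF]
   → F = (4625/514, -1277/257)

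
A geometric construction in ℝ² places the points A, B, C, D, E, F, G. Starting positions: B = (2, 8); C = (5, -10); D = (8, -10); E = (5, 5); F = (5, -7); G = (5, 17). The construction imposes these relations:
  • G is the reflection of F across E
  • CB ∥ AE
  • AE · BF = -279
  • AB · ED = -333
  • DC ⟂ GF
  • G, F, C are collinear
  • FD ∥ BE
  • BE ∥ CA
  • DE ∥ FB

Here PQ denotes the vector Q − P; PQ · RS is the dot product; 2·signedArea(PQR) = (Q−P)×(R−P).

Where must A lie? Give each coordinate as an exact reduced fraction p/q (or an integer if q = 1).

1. A_x = 8  [CB ∥ AE ∩ BE ∥ CA]
2. A_y = -13  [CB ∥ AE ∩ BE ∥ CA]
   → A = (8, -13)

A = (8, -13)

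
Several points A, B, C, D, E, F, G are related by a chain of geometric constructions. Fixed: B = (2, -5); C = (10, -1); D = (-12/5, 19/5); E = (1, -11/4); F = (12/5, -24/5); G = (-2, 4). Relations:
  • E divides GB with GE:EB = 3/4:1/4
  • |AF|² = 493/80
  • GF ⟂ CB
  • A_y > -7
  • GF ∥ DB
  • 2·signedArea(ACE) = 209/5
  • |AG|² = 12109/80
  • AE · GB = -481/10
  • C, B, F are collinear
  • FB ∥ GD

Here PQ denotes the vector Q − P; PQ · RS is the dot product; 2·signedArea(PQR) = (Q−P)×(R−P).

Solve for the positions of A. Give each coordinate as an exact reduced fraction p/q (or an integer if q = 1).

A = (19/5, -137/20)

1. A_x = 19/5  [2·signedArea(ACE) = 209/5 ∩ AE · GB = -481/10]
2. A_y = -137/20  [2·signedArea(ACE) = 209/5 ∩ AE · GB = -481/10]
   → A = (19/5, -137/20)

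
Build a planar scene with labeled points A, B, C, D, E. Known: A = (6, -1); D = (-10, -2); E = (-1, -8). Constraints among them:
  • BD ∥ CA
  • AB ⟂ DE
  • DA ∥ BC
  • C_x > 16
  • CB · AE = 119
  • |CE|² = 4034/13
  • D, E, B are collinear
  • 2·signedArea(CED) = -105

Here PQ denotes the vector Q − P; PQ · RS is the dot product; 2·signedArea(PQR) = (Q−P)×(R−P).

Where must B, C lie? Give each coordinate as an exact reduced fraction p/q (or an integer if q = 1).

B = (8/13, -118/13)
C = (216/13, -105/13)

1. B_x = 8/13  [D, E, B are collinear ∩ AB ⟂ DE]
2. B_y = -118/13  [D, E, B are collinear ∩ AB ⟂ DE]
   → B = (8/13, -118/13)
3. C_x = 216/13  [BD ∥ CA ∩ DA ∥ BC]
4. C_y = -105/13  [BD ∥ CA ∩ DA ∥ BC]
   → C = (216/13, -105/13)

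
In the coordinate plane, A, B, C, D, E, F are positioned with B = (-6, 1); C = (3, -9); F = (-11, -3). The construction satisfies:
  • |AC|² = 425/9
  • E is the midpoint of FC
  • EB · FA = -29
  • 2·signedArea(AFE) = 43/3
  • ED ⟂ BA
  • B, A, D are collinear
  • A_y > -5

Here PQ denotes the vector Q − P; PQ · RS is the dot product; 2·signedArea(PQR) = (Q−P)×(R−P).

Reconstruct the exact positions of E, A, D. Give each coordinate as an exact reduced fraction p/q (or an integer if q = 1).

1. E_x = -4  [E is the midpoint of FC]
2. E_y = -6  [E is the midpoint of FC]
   → E = (-4, -6)
3. A_x = -7/3  [2·signedArea(AFE) = 43/3 ∩ EB · FA = -29]
4. A_y = -14/3  [2·signedArea(AFE) = 43/3 ∩ EB · FA = -29]
   → A = (-7/3, -14/3)
5. D_x = -909/410  [B, A, D are collinear ∩ ED ⟂ BA]
6. D_y = -1987/410  [B, A, D are collinear ∩ ED ⟂ BA]
   → D = (-909/410, -1987/410)

A = (-7/3, -14/3)
D = (-909/410, -1987/410)
E = (-4, -6)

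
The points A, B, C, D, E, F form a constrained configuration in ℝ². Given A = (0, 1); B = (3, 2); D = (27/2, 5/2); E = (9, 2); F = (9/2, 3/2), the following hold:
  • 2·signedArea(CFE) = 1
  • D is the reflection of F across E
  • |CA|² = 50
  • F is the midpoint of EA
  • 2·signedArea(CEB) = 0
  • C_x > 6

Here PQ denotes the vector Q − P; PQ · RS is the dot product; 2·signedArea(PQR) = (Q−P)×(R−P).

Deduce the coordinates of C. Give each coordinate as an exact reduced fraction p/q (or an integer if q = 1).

C = (7, 2)

1. C_x = 7  [2·signedArea(CEB) = 0 ∩ 2·signedArea(CFE) = 1]
2. C_y = 2  [2·signedArea(CEB) = 0 ∩ 2·signedArea(CFE) = 1]
   → C = (7, 2)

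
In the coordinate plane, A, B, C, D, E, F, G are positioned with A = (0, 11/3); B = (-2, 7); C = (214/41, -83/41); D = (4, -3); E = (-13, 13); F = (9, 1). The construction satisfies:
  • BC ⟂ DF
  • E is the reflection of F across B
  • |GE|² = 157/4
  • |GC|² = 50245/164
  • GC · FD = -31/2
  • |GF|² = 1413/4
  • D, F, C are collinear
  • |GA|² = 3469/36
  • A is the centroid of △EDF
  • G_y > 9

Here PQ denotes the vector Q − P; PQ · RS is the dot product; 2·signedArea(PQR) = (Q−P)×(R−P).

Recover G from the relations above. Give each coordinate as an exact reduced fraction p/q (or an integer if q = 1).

1. G_x = -15/2  [line 5·x + 4·y + -5/2 = 0 ∩ |GC|² = 50245/164]
2. G_y = 10  [line 5·x + 4·y + -5/2 = 0 ∩ |GC|² = 50245/164]
   → G = (-15/2, 10)

G = (-15/2, 10)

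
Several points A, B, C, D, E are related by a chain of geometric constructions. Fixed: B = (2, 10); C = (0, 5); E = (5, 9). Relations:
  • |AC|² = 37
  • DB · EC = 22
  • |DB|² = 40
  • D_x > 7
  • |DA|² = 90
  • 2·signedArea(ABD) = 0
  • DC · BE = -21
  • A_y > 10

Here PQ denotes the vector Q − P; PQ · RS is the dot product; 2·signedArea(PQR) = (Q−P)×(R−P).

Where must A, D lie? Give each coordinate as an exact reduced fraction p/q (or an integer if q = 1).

A = (-1, 11)
D = (8, 8)

1. D_x = 8  [DC · BE = -21 ∩ DB · EC = 22]
2. D_y = 8  [DC · BE = -21 ∩ DB · EC = 22]
   → D = (8, 8)
3. A_x = -1  [line 2·x + 6·y + -64 = 0 ∩ |AC|² = 37]
4. A_y = 11  [line 2·x + 6·y + -64 = 0 ∩ |AC|² = 37]
   → A = (-1, 11)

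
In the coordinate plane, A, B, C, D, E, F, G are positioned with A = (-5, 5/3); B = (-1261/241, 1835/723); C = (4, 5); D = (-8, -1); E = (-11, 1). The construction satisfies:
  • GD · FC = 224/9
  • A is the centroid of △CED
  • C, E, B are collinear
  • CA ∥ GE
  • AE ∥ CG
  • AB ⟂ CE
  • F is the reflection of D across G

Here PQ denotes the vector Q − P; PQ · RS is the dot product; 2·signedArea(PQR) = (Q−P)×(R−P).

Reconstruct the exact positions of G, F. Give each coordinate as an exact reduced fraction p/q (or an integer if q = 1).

F = (4, 29/3)
G = (-2, 13/3)

1. G_x = -2  [CA ∥ GE ∩ AE ∥ CG]
2. G_y = 13/3  [CA ∥ GE ∩ AE ∥ CG]
   → G = (-2, 13/3)
3. F_x = 4  [F is the reflection of D across G]
4. F_y = 29/3  [F is the reflection of D across G]
   → F = (4, 29/3)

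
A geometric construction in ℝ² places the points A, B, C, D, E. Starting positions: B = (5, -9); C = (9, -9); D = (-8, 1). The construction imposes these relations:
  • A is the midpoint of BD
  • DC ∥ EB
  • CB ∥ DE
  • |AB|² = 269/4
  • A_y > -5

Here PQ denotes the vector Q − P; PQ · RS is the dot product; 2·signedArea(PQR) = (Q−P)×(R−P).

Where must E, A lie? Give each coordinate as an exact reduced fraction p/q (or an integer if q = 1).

A = (-3/2, -4)
E = (-12, 1)

1. E_x = -12  [DC ∥ EB ∩ CB ∥ DE]
2. E_y = 1  [DC ∥ EB ∩ CB ∥ DE]
   → E = (-12, 1)
3. A_x = -3/2  [A is the midpoint of BD]
4. A_y = -4  [A is the midpoint of BD]
   → A = (-3/2, -4)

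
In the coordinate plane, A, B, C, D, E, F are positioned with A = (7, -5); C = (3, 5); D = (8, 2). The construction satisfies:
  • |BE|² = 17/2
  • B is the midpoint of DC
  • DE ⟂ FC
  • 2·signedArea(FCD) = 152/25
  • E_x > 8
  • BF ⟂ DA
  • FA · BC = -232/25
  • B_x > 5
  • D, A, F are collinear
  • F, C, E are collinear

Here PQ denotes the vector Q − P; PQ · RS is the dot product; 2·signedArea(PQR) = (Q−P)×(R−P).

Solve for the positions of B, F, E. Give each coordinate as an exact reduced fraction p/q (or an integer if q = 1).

B = (11/2, 7/2)
E = (78972/9425, 28654/9425)
F = (204/25, 78/25)

1. B_x = 11/2  [B is the midpoint of DC]
2. B_y = 7/2  [B is the midpoint of DC]
   → B = (11/2, 7/2)
3. F_x = 204/25  [D, A, F are collinear ∩ BF ⟂ DA]
4. F_y = 78/25  [D, A, F are collinear ∩ BF ⟂ DA]
   → F = (204/25, 78/25)
5. E_x = 78972/9425  [F, C, E are collinear ∩ DE ⟂ FC]
6. E_y = 28654/9425  [F, C, E are collinear ∩ DE ⟂ FC]
   → E = (78972/9425, 28654/9425)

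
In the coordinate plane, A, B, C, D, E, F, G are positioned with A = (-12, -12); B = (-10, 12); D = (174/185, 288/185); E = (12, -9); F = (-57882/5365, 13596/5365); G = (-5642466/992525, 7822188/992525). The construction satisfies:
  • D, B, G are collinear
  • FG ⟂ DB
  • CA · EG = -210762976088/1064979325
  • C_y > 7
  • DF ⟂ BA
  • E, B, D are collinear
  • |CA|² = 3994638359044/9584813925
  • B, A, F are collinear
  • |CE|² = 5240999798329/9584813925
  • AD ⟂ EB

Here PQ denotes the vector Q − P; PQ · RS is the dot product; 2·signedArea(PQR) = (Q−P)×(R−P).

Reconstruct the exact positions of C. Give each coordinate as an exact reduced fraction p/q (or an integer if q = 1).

C = (-14634206/2977575, 7092536/992525)

1. C_x = -14634206/2977575  [line 17552766/992525·x + -16754913/992525·y + 221036131316/1064979325 = 0 ∩ |CE|² = 5240999798329/9584813925]
2. C_y = 7092536/992525  [line 17552766/992525·x + -16754913/992525·y + 221036131316/1064979325 = 0 ∩ |CE|² = 5240999798329/9584813925]
   → C = (-14634206/2977575, 7092536/992525)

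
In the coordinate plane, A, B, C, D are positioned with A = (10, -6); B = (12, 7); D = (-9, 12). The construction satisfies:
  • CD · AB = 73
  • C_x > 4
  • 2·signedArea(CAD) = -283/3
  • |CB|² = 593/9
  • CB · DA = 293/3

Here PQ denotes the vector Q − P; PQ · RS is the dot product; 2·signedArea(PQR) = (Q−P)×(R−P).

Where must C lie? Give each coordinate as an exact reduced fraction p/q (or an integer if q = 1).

C = (13/3, 13/3)

1. C_x = 13/3  [CB · DA = 293/3 ∩ 2·signedArea(CAD) = -283/3]
2. C_y = 13/3  [CB · DA = 293/3 ∩ 2·signedArea(CAD) = -283/3]
   → C = (13/3, 13/3)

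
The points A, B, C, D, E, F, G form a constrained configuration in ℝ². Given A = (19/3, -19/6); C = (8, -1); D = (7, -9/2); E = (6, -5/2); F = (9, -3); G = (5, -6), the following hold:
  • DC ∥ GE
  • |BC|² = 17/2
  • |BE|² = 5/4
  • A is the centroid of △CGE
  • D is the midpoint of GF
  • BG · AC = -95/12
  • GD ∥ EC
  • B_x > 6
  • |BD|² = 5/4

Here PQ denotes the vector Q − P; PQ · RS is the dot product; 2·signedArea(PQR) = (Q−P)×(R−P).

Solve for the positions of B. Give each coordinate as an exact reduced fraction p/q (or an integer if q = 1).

1. B_x = 13/2  [line -5/3·x + -13/6·y + 13/4 = 0 ∩ |BC|² = 17/2]
2. B_y = -7/2  [line -5/3·x + -13/6·y + 13/4 = 0 ∩ |BC|² = 17/2]
   → B = (13/2, -7/2)

B = (13/2, -7/2)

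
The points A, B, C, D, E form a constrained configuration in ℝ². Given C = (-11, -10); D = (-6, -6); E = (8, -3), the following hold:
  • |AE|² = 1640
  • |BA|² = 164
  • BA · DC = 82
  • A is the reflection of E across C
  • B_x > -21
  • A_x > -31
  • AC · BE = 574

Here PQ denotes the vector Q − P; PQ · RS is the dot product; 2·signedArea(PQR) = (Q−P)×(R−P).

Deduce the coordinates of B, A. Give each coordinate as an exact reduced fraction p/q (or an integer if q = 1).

1. A_x = -30  [A is the reflection of E across C]
2. A_y = -17  [A is the reflection of E across C]
   → A = (-30, -17)
3. B_x = -20  [BA · DC = 82 ∩ AC · BE = 574]
4. B_y = -9  [BA · DC = 82 ∩ AC · BE = 574]
   → B = (-20, -9)

A = (-30, -17)
B = (-20, -9)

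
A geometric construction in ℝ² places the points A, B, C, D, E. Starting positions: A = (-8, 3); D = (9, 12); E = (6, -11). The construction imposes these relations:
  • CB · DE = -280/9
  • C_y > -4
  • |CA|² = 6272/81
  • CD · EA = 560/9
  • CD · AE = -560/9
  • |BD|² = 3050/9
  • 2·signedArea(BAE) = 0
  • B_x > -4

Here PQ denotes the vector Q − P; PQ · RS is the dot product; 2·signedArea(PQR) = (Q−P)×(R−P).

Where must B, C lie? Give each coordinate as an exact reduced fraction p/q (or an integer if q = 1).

1. B_x = -10/3  [line 14·x + 14·y + 70 = 0 ∩ |BD|² = 3050/9]
2. B_y = -5/3  [line 14·x + 14·y + 70 = 0 ∩ |BD|² = 3050/9]
   → B = (-10/3, -5/3)
3. C_x = -16/9  [CD · EA = 560/9 ∩ CB · DE = -280/9]
4. C_y = -29/9  [CD · EA = 560/9 ∩ CB · DE = -280/9]
   → C = (-16/9, -29/9)

B = (-10/3, -5/3)
C = (-16/9, -29/9)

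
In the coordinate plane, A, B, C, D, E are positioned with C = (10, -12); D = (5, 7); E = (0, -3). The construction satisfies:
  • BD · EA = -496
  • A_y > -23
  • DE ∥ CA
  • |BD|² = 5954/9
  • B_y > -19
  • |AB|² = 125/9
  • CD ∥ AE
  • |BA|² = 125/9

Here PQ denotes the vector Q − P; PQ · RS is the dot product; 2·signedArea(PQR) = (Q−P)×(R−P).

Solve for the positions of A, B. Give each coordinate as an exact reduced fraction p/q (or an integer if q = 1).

A = (5, -22)
B = (20/3, -56/3)

1. A_x = 5  [CD ∥ AE ∩ DE ∥ CA]
2. A_y = -22  [CD ∥ AE ∩ DE ∥ CA]
   → A = (5, -22)
3. B_x = 20/3  [line -5·x + 19·y + 388 = 0 ∩ |BA|² = 125/9]
4. B_y = -56/3  [line -5·x + 19·y + 388 = 0 ∩ |BA|² = 125/9]
   → B = (20/3, -56/3)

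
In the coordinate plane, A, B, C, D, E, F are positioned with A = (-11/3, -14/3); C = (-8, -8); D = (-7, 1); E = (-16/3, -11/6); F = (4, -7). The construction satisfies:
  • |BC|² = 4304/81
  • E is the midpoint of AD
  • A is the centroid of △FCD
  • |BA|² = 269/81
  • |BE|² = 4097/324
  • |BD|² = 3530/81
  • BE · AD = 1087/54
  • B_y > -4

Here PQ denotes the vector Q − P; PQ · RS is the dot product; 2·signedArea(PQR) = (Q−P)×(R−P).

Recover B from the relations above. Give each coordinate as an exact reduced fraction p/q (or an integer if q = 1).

B = (-20/9, -32/9)

1. B_x = -20/9  [line 10/3·x + -17/3·y + -344/27 = 0 ∩ |BA|² = 269/81]
2. B_y = -32/9  [line 10/3·x + -17/3·y + -344/27 = 0 ∩ |BA|² = 269/81]
   → B = (-20/9, -32/9)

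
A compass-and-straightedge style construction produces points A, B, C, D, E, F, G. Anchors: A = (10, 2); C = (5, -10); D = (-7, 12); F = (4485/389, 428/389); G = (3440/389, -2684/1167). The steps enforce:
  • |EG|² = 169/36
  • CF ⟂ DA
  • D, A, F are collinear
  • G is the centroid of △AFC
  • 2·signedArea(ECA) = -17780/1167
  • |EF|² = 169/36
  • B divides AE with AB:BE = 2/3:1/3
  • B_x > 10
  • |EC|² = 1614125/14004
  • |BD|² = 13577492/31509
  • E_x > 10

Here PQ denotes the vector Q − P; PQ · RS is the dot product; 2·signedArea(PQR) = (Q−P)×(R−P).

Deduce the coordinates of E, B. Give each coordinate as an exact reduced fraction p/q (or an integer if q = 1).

B = (11815/1167, 934/3501)
E = (7925/778, -700/1167)

1. E_x = 7925/778  [line -12·x + 5·y + 146150/1167 = 0 ∩ |EC|² = 1614125/14004]
2. E_y = -700/1167  [line -12·x + 5·y + 146150/1167 = 0 ∩ |EC|² = 1614125/14004]
   → E = (7925/778, -700/1167)
3. B_x = 11815/1167  [B divides AE with AB:BE = 2/3:1/3]
4. B_y = 934/3501  [B divides AE with AB:BE = 2/3:1/3]
   → B = (11815/1167, 934/3501)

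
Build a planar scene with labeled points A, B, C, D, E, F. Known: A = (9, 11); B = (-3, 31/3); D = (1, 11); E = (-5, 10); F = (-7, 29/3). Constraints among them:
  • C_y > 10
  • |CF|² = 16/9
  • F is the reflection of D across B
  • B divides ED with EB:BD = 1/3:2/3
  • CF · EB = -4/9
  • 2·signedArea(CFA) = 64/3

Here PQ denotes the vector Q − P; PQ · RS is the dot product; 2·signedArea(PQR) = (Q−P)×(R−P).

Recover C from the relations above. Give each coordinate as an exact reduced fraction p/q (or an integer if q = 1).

C = (-7, 11)

1. C_x = -7  [2·signedArea(CFA) = 64/3 ∩ CF · EB = -4/9]
2. C_y = 11  [2·signedArea(CFA) = 64/3 ∩ CF · EB = -4/9]
   → C = (-7, 11)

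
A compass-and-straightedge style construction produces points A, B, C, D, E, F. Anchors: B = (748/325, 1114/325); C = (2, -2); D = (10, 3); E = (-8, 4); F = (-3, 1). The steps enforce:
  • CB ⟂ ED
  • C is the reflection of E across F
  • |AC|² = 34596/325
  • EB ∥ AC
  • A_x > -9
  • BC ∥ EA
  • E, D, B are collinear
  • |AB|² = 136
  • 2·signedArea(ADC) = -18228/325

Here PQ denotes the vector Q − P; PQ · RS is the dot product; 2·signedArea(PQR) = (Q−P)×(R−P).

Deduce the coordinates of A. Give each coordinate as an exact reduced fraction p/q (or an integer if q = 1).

1. A_x = -2698/325  [EB ∥ AC ∩ BC ∥ EA]
2. A_y = -464/325  [EB ∥ AC ∩ BC ∥ EA]
   → A = (-2698/325, -464/325)

A = (-2698/325, -464/325)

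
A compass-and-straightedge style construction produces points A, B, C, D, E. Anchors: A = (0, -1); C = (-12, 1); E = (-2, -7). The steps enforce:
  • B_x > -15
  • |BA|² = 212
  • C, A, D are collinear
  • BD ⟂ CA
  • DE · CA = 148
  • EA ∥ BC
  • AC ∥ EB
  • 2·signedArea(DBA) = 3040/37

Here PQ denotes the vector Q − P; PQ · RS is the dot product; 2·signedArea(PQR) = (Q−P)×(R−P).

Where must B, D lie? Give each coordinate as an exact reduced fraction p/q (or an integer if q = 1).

1. B_x = -14  [EA ∥ BC ∩ AC ∥ EB]
2. B_y = -5  [EA ∥ BC ∩ AC ∥ EB]
   → B = (-14, -5)
3. D_x = -480/37  [C, A, D are collinear ∩ BD ⟂ CA]
4. D_y = 43/37  [C, A, D are collinear ∩ BD ⟂ CA]
   → D = (-480/37, 43/37)

B = (-14, -5)
D = (-480/37, 43/37)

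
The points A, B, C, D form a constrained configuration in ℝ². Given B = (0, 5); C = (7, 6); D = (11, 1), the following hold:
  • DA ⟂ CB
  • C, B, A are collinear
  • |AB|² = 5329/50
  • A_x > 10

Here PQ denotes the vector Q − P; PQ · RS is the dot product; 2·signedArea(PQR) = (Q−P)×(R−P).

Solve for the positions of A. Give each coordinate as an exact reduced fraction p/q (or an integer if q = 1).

A = (511/50, 323/50)

1. A_x = 511/50  [C, B, A are collinear ∩ DA ⟂ CB]
2. A_y = 323/50  [C, B, A are collinear ∩ DA ⟂ CB]
   → A = (511/50, 323/50)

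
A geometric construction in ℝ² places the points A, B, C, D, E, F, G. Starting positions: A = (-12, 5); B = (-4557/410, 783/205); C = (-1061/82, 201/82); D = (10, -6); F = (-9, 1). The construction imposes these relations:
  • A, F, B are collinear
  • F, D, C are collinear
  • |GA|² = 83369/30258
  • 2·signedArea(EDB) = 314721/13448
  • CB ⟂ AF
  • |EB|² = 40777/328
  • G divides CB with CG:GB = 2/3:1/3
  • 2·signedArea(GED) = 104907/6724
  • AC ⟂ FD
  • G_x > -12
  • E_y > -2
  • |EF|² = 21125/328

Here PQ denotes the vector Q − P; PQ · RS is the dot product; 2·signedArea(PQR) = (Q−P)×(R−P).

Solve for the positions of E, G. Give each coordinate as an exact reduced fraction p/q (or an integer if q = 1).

1. G_x = -14419/1230  [G divides CB with CG:GB = 2/3:1/3]
2. G_y = 1379/410  [G divides CB with CG:GB = 2/3:1/3]
   → G = (-14419/1230, 1379/410)
3. E_x = -241/164  [2·signedArea(EDB) = 314721/13448 ∩ 2·signedArea(GED) = 104907/6724]
4. E_y = -291/164  [2·signedArea(EDB) = 314721/13448 ∩ 2·signedArea(GED) = 104907/6724]
   → E = (-241/164, -291/164)

E = (-241/164, -291/164)
G = (-14419/1230, 1379/410)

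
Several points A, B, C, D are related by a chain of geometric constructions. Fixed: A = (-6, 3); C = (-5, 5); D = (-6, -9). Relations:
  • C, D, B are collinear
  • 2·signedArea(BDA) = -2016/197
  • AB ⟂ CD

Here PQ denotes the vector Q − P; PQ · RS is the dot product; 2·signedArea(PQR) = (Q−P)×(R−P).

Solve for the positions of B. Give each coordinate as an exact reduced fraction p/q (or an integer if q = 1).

1. B_x = -1014/197  [C, D, B are collinear ∩ AB ⟂ CD]
2. B_y = 579/197  [C, D, B are collinear ∩ AB ⟂ CD]
   → B = (-1014/197, 579/197)

B = (-1014/197, 579/197)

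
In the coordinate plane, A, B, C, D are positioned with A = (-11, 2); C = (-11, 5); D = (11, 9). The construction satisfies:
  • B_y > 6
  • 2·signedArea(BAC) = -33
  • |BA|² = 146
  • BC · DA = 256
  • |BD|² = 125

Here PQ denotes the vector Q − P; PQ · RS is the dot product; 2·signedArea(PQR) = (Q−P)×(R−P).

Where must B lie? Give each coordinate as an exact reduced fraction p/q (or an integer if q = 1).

B = (0, 7)

1. B_x = 0  [2·signedArea(BAC) = -33 ∩ BC · DA = 256]
2. B_y = 7  [2·signedArea(BAC) = -33 ∩ BC · DA = 256]
   → B = (0, 7)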